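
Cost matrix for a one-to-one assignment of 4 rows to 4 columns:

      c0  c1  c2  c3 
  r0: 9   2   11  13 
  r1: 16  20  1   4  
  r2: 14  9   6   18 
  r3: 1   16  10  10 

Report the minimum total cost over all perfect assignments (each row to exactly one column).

optimal assignment: row0→col1 (cost 2), row1→col3 (cost 4), row2→col2 (cost 6), row3→col0 (cost 1)
total = 2 + 4 + 6 + 1 = 13

Minimum assignment cost: 13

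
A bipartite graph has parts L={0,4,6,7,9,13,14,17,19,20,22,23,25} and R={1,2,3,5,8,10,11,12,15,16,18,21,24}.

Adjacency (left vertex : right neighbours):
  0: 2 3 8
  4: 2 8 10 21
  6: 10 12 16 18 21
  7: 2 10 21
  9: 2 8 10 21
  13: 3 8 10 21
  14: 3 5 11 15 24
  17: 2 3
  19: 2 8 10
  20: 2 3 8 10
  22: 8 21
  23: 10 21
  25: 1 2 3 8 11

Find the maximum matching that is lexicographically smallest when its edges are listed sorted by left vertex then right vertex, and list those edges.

Lex-smallest maximum matching: {(0,2), (4,8), (6,12), (7,10), (9,21), (13,3), (14,5), (25,1)}

|M| = 8 (so the lex-smallest maximum matching has 8 edges)
process left vertices in ascending order; for each, take the smallest-labelled available neighbour that still permits 8 edges overall, or leave it unmatched if none does
lex-smallest matching: {0-2, 4-8, 6-12, 7-10, 9-21, 13-3, 14-5, 25-1}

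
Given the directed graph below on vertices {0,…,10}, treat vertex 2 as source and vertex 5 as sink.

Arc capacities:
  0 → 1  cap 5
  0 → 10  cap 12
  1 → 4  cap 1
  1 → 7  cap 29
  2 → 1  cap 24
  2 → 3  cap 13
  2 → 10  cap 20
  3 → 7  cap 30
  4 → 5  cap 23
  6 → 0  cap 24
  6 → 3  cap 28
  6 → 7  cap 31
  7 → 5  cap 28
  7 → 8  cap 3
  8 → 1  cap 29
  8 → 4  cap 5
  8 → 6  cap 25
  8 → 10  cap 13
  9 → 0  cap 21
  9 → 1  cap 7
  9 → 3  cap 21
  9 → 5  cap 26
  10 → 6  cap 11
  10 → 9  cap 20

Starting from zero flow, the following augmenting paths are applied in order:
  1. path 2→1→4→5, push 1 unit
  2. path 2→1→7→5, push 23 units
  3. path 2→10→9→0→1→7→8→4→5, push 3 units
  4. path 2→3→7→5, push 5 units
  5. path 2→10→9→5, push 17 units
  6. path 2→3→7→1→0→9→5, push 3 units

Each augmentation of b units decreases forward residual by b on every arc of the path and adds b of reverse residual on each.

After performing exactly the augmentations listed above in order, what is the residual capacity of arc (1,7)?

after path 1 (2→1→4→5, push 1): res(1,7)=29
after path 2 (2→1→7→5, push 23): res(1,7)=6
after path 3 (2→10→9→0→1→7→8→4→5, push 3): res(1,7)=3
after path 4 (2→3→7→5, push 5): res(1,7)=3
after path 5 (2→10→9→5, push 17): res(1,7)=3
after path 6 (2→3→7→1→0→9→5, push 3): res(1,7)=6

Residual capacity of (1,7): 6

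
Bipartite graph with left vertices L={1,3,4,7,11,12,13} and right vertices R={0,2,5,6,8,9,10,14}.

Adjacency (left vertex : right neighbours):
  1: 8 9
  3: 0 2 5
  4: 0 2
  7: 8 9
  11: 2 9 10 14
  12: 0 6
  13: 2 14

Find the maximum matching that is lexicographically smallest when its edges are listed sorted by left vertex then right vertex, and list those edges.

Lex-smallest maximum matching: {(1,8), (3,0), (4,2), (7,9), (11,10), (12,6), (13,14)}

|M| = 7 (so the lex-smallest maximum matching has 7 edges)
process left vertices in ascending order; for each, take the smallest-labelled available neighbour that still permits 7 edges overall, or leave it unmatched if none does
lex-smallest matching: {1-8, 3-0, 4-2, 7-9, 11-10, 12-6, 13-14}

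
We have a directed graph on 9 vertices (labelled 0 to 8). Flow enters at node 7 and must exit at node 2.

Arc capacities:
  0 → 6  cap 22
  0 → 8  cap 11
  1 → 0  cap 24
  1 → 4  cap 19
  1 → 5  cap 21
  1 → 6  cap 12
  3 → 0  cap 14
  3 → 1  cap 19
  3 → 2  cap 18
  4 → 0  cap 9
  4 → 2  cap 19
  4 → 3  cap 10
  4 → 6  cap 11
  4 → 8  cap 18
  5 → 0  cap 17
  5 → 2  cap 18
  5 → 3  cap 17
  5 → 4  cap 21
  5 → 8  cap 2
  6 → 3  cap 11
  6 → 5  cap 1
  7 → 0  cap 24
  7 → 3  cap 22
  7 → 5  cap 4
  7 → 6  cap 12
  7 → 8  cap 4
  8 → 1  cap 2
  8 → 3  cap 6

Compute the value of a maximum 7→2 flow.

Maximum flow value: 44

augment #1: 7→3→2 bottleneck 18, total now 18
augment #2: 7→5→2 bottleneck 4, total now 22
augment #3: 7→6→5→2 bottleneck 1, total now 23
augment #4: 7→3→1→4→2 bottleneck 4, total now 27
augment #5: 7→8→1→4→2 bottleneck 2, total now 29
augment #6: 7→6→3→1→4→2 bottleneck 11, total now 40
augment #7: 7→8→3→1→4→2 bottleneck 2, total now 42
augment #8: 7→0→8→3→1→5→2 bottleneck 2, total now 44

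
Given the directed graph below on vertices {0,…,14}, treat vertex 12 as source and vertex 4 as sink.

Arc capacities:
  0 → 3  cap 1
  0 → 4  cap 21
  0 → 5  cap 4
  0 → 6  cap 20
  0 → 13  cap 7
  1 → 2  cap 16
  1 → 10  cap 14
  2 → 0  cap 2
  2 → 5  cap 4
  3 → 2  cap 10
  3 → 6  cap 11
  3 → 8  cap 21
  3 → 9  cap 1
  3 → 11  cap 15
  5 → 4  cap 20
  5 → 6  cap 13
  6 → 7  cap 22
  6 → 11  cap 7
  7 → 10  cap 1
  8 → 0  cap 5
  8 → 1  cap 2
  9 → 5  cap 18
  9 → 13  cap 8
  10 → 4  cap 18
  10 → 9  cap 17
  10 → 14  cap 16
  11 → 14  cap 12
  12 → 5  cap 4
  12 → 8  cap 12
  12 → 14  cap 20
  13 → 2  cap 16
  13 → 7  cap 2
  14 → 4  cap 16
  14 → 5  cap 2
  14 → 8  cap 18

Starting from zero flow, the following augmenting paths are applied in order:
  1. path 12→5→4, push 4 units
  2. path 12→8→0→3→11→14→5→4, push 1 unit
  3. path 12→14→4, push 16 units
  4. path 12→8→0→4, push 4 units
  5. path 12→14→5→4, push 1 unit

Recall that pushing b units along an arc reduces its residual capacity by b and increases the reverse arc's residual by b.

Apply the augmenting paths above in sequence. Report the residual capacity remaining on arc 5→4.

after path 1 (12→5→4, push 4): res(5,4)=16
after path 2 (12→8→0→3→11→14→5→4, push 1): res(5,4)=15
after path 3 (12→14→4, push 16): res(5,4)=15
after path 4 (12→8→0→4, push 4): res(5,4)=15
after path 5 (12→14→5→4, push 1): res(5,4)=14

Residual capacity of (5,4): 14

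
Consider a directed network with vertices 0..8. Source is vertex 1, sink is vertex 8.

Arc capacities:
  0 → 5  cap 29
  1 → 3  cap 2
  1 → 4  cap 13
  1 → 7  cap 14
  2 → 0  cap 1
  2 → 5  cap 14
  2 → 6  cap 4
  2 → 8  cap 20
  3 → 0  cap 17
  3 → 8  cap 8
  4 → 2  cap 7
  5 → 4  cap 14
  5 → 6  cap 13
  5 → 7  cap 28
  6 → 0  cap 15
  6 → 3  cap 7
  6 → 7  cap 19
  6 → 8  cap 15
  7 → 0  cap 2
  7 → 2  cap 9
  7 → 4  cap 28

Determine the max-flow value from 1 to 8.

Maximum flow value: 20

augment #1: 1→3→8 bottleneck 2, total now 2
augment #2: 1→4→2→8 bottleneck 7, total now 9
augment #3: 1→7→2→8 bottleneck 9, total now 18
augment #4: 1→7→0→5→6→8 bottleneck 2, total now 20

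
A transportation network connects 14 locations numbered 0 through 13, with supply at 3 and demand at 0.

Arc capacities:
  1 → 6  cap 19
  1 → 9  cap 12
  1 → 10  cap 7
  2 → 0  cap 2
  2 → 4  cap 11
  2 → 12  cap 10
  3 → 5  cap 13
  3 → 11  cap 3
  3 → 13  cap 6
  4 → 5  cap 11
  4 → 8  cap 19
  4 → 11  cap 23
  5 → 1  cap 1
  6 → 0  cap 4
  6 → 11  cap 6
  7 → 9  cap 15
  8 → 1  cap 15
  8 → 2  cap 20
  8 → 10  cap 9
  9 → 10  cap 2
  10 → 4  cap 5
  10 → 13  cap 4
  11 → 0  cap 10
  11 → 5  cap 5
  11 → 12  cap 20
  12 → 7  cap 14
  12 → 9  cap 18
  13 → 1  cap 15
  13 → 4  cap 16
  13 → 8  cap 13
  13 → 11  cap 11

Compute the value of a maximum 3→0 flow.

Maximum flow value: 10

augment #1: 3→11→0 bottleneck 3, total now 3
augment #2: 3→13→11→0 bottleneck 6, total now 9
augment #3: 3→5→1→6→0 bottleneck 1, total now 10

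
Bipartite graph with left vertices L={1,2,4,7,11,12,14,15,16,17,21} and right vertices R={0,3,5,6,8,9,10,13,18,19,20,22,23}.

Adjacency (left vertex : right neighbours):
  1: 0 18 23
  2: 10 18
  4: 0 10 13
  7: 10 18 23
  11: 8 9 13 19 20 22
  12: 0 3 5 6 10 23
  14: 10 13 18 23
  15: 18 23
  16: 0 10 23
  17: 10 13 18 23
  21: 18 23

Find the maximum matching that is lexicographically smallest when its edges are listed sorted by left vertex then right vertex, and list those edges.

Lex-smallest maximum matching: {(1,0), (2,10), (4,13), (7,18), (11,8), (12,3), (14,23)}

|M| = 7 (so the lex-smallest maximum matching has 7 edges)
process left vertices in ascending order; for each, take the smallest-labelled available neighbour that still permits 7 edges overall, or leave it unmatched if none does
lex-smallest matching: {1-0, 2-10, 4-13, 7-18, 11-8, 12-3, 14-23}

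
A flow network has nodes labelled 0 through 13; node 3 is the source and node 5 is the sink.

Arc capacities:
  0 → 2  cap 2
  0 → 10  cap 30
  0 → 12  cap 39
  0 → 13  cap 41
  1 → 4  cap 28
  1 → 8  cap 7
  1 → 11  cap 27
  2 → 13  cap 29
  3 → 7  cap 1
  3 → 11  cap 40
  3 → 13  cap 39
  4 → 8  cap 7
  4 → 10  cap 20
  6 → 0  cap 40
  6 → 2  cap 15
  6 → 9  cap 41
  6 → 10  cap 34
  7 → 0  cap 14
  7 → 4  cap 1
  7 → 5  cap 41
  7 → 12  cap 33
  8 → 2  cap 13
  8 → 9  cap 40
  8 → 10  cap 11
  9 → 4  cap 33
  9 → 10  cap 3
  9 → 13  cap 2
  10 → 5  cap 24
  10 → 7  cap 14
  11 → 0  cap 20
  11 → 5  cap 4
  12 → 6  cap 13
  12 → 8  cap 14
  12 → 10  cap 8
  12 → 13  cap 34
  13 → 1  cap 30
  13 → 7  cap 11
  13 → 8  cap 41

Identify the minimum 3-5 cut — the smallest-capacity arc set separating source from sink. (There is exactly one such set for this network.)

augment #1: 3→7→5 push 1
augment #2: 3→11→5 push 4
augment #3: 3→13→7→5 push 11
augment #4: 3→11→0→10→5 push 20
augment #5: 3→13→8→10→5 push 4
augment #6: 3→13→8→10→7→5 push 7
augment #7: 3→13→1→4→10→7→5 push 7
max flow = 54; residual-reachable set from 3 gives S-side
cut edges (S→T): {(3,7), (10,5), (10,7), (11,5), (13,7)} total cap 54

Min-cut arcs: {(3,7), (10,5), (10,7), (11,5), (13,7)} (total capacity 54)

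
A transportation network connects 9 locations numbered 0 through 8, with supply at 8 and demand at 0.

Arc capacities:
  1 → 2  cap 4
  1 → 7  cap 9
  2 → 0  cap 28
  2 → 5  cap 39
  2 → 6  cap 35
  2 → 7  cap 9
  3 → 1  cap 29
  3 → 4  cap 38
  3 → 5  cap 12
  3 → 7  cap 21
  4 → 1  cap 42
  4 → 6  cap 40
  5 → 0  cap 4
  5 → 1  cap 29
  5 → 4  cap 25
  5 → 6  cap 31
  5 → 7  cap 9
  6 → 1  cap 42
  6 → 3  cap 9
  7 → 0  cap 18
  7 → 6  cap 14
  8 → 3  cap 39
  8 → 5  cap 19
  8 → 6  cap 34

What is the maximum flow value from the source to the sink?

Maximum flow value: 26

augment #1: 8→5→0 bottleneck 4, total now 4
augment #2: 8→3→7→0 bottleneck 18, total now 22
augment #3: 8→3→1→2→0 bottleneck 4, total now 26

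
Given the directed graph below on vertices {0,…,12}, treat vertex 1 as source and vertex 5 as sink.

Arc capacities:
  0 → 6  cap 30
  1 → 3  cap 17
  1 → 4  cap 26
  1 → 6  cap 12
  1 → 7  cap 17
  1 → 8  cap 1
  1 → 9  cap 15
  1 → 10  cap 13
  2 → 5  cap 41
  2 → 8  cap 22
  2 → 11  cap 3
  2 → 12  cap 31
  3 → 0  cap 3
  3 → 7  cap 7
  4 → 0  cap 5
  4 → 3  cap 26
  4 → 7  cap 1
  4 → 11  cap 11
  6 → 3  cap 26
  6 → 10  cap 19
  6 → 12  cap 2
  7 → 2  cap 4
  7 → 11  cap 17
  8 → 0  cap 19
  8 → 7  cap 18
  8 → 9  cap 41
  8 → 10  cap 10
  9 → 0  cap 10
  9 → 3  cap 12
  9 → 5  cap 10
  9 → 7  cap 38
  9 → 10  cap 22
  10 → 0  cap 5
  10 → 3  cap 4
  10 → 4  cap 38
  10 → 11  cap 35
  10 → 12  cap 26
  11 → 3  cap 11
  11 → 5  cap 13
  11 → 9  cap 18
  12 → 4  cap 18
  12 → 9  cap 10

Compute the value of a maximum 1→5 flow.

augment #1: 1→9→5 bottleneck 10, total now 10
augment #2: 1→4→11→5 bottleneck 11, total now 21
augment #3: 1→7→2→5 bottleneck 4, total now 25
augment #4: 1→7→11→5 bottleneck 2, total now 27

Maximum flow value: 27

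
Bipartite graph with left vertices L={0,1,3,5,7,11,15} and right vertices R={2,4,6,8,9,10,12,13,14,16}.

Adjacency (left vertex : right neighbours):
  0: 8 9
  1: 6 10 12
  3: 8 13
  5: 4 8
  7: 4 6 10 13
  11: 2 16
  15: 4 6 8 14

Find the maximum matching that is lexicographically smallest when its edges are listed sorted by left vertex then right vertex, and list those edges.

|M| = 7 (so the lex-smallest maximum matching has 7 edges)
process left vertices in ascending order; for each, take the smallest-labelled available neighbour that still permits 7 edges overall, or leave it unmatched if none does
lex-smallest matching: {0-8, 1-6, 3-13, 5-4, 7-10, 11-2, 15-14}

Lex-smallest maximum matching: {(0,8), (1,6), (3,13), (5,4), (7,10), (11,2), (15,14)}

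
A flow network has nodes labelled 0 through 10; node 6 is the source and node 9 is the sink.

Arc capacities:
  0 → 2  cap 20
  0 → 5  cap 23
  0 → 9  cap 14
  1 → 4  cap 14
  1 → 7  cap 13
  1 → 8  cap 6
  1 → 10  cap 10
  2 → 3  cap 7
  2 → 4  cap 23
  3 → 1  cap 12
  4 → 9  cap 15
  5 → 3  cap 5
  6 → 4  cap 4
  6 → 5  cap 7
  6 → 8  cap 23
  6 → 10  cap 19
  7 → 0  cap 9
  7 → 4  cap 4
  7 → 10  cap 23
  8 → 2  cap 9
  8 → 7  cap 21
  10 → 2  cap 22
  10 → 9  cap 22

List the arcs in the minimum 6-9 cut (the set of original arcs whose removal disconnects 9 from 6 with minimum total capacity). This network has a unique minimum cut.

augment #1: 6→4→9 push 4
augment #2: 6→10→9 push 19
augment #3: 6→8→2→4→9 push 9
augment #4: 6→8→7→0→9 push 9
augment #5: 6→8→7→4→9 push 2
augment #6: 6→8→7→10→9 push 3
max flow = 46; residual-reachable set from 6 gives S-side
cut edges (S→T): {(4,9), (7,0), (10,9)} total cap 46

Min-cut arcs: {(4,9), (7,0), (10,9)} (total capacity 46)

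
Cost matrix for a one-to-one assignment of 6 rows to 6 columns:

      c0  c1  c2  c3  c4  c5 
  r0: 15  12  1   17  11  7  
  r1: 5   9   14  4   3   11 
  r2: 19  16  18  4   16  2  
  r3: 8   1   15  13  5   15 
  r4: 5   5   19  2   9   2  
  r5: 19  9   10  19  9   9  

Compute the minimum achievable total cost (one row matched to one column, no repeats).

optimal assignment: row0→col2 (cost 1), row1→col0 (cost 5), row2→col5 (cost 2), row3→col1 (cost 1), row4→col3 (cost 2), row5→col4 (cost 9)
total = 1 + 5 + 2 + 1 + 2 + 9 = 20

Minimum assignment cost: 20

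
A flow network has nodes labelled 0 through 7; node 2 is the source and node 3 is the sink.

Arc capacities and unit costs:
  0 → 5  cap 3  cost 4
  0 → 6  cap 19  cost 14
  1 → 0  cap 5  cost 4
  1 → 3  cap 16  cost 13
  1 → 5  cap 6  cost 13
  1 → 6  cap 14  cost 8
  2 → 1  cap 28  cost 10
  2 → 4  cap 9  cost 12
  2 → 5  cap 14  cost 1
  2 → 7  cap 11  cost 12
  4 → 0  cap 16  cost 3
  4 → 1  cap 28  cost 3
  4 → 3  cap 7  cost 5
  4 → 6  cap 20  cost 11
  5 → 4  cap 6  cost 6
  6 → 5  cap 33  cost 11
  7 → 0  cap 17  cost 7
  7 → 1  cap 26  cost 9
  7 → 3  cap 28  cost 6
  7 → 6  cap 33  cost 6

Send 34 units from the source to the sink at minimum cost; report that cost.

shortest-cost path #1: 2→5→4→3 push 6 @ unit cost 12 (adds 72)
shortest-cost path #2: 2→4→3 push 1 @ unit cost 17 (adds 17)
shortest-cost path #3: 2→7→3 push 11 @ unit cost 18 (adds 198)
shortest-cost path #4: 2→1→3 push 16 @ unit cost 23 (adds 368)
total cost = 655

Minimum cost for 34 units: 655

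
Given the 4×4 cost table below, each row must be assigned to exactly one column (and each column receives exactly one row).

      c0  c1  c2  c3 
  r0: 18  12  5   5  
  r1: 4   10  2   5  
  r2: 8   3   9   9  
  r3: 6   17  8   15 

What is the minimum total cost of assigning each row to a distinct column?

optimal assignment: row0→col3 (cost 5), row1→col2 (cost 2), row2→col1 (cost 3), row3→col0 (cost 6)
total = 5 + 2 + 3 + 6 = 16

Minimum assignment cost: 16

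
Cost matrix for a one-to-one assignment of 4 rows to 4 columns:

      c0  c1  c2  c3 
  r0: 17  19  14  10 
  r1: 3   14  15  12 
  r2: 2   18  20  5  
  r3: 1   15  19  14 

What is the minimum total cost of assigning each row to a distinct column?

Minimum assignment cost: 34

optimal assignment: row0→col2 (cost 14), row1→col1 (cost 14), row2→col3 (cost 5), row3→col0 (cost 1)
total = 14 + 14 + 5 + 1 = 34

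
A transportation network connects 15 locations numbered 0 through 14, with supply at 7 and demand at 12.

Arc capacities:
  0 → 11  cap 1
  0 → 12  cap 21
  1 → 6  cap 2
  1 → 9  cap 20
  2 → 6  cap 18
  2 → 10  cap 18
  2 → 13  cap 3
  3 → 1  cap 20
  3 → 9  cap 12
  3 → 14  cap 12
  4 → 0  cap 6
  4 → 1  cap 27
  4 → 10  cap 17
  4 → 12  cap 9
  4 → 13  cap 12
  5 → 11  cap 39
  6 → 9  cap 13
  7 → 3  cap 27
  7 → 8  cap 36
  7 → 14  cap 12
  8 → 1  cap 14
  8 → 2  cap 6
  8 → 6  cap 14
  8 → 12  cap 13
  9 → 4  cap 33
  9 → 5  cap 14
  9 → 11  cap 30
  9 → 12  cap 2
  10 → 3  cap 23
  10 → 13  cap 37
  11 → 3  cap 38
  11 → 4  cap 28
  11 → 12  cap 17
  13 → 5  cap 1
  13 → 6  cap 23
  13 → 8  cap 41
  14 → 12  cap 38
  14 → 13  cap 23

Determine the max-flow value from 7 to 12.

augment #1: 7→8→12 bottleneck 13, total now 13
augment #2: 7→14→12 bottleneck 12, total now 25
augment #3: 7→3→9→12 bottleneck 2, total now 27
augment #4: 7→3→14→12 bottleneck 12, total now 39
augment #5: 7→3→9→4→12 bottleneck 9, total now 48
augment #6: 7→3→9→11→12 bottleneck 1, total now 49
augment #7: 7→3→1→9→11→12 bottleneck 3, total now 52
augment #8: 7→8→1→9→11→12 bottleneck 13, total now 65
augment #9: 7→8→1→9→4→0→12 bottleneck 1, total now 66
augment #10: 7→8→6→9→4→0→12 bottleneck 5, total now 71

Maximum flow value: 71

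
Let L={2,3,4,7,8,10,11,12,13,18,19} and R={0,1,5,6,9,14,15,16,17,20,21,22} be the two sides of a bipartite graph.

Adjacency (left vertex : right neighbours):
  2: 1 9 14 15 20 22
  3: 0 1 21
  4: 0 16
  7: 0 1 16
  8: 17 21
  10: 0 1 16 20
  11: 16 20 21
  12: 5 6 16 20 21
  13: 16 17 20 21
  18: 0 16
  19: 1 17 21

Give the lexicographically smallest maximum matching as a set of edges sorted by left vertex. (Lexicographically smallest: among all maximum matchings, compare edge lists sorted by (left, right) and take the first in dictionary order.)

|M| = 8 (so the lex-smallest maximum matching has 8 edges)
process left vertices in ascending order; for each, take the smallest-labelled available neighbour that still permits 8 edges overall, or leave it unmatched if none does
lex-smallest matching: {2-9, 3-0, 4-16, 7-1, 8-17, 10-20, 11-21, 12-5}

Lex-smallest maximum matching: {(2,9), (3,0), (4,16), (7,1), (8,17), (10,20), (11,21), (12,5)}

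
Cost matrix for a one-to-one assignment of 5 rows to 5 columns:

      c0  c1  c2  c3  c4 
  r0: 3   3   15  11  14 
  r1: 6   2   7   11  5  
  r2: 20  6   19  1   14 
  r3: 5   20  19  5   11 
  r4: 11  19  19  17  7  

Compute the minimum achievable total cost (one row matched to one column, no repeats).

optimal assignment: row0→col1 (cost 3), row1→col2 (cost 7), row2→col3 (cost 1), row3→col0 (cost 5), row4→col4 (cost 7)
total = 3 + 7 + 1 + 5 + 7 = 23

Minimum assignment cost: 23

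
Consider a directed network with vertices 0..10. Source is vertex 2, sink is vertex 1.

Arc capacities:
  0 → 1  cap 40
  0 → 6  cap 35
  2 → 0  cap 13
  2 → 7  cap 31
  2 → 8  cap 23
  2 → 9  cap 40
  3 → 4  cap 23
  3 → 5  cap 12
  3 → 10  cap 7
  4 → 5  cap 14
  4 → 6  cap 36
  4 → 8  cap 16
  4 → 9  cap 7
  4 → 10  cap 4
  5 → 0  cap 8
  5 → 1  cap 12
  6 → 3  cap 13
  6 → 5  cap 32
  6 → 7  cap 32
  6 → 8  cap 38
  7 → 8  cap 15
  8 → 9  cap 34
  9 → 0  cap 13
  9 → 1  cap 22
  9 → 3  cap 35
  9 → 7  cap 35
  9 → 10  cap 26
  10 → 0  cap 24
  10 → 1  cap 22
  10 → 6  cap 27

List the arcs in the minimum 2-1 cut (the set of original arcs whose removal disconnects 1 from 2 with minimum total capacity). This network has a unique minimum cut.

augment #1: 2→0→1 push 13
augment #2: 2→9→1 push 22
augment #3: 2→9→0→1 push 13
augment #4: 2→9→10→1 push 5
augment #5: 2→8→9→10→1 push 17
augment #6: 2→8→9→3→5→1 push 6
augment #7: 2→7→8→9→3→5→1 push 6
augment #8: 2→7→8→9→10→0→1 push 4
augment #9: 2→7→8→9→3→10→0→1 push 1
max flow = 87; residual-reachable set from 2 gives S-side
cut edges (S→T): {(2,0), (2,9), (8,9)} total cap 87

Min-cut arcs: {(2,0), (2,9), (8,9)} (total capacity 87)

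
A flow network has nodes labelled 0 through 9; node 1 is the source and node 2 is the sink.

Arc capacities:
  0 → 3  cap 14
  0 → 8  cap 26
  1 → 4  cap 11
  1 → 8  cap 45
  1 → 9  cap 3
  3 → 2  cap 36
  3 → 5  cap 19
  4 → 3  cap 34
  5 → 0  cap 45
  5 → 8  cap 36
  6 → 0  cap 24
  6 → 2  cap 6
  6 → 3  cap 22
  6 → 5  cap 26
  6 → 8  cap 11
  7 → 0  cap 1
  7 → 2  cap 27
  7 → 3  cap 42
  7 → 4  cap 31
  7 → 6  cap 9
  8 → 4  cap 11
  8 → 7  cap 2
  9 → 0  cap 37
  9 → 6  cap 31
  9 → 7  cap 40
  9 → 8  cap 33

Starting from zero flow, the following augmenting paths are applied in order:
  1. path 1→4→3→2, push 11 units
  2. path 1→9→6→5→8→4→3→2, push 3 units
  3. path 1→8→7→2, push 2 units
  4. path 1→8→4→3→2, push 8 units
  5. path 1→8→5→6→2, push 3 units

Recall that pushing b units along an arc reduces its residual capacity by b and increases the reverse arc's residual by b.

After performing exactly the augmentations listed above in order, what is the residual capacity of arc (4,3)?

after path 1 (1→4→3→2, push 11): res(4,3)=23
after path 2 (1→9→6→5→8→4→3→2, push 3): res(4,3)=20
after path 3 (1→8→7→2, push 2): res(4,3)=20
after path 4 (1→8→4→3→2, push 8): res(4,3)=12
after path 5 (1→8→5→6→2, push 3): res(4,3)=12

Residual capacity of (4,3): 12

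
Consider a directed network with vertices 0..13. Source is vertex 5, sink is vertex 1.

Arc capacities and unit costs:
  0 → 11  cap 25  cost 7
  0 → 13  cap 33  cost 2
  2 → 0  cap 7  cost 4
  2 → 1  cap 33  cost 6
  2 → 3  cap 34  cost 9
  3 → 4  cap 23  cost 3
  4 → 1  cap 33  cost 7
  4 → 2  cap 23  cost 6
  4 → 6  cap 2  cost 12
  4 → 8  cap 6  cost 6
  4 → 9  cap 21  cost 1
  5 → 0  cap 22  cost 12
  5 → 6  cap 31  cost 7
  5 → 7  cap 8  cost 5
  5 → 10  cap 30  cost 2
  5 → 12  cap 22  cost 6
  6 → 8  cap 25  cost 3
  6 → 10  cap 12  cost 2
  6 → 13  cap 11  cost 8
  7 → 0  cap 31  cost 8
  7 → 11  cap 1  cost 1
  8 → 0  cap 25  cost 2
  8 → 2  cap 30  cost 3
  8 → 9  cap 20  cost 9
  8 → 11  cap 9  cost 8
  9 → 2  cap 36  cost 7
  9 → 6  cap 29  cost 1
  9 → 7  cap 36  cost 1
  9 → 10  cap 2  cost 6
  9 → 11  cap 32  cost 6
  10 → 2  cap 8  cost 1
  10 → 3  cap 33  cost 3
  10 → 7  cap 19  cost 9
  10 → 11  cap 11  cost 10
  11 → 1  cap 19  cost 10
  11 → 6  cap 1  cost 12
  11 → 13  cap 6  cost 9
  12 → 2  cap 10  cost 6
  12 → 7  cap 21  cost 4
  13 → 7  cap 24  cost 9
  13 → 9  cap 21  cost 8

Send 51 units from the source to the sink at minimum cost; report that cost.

shortest-cost path #1: 5→10→2→1 push 8 @ unit cost 9 (adds 72)
shortest-cost path #2: 5→10→3→4→1 push 22 @ unit cost 15 (adds 330)
shortest-cost path #3: 5→7→11→1 push 1 @ unit cost 16 (adds 16)
shortest-cost path #4: 5→12→2→1 push 10 @ unit cost 18 (adds 180)
shortest-cost path #5: 5→6→8→2→1 push 10 @ unit cost 19 (adds 190)
total cost = 788

Minimum cost for 51 units: 788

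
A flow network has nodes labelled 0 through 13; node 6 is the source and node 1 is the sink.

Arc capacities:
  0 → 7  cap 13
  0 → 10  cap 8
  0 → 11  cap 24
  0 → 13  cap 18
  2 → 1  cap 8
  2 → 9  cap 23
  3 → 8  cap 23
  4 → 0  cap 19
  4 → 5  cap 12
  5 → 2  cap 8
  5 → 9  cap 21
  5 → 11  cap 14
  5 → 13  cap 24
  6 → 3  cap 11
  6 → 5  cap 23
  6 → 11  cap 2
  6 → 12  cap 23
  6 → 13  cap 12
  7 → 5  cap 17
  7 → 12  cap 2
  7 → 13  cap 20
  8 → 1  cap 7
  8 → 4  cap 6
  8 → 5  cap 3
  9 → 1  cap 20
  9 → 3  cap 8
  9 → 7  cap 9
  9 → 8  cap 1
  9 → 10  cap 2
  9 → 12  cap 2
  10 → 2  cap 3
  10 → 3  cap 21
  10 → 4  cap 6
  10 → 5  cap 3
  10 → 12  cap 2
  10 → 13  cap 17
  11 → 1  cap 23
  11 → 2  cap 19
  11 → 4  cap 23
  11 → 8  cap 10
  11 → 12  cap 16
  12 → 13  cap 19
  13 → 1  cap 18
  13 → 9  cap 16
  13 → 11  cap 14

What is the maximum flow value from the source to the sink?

Maximum flow value: 67

augment #1: 6→11→1 bottleneck 2, total now 2
augment #2: 6→13→1 bottleneck 12, total now 14
augment #3: 6→3→8→1 bottleneck 7, total now 21
augment #4: 6→5→2→1 bottleneck 8, total now 29
augment #5: 6→5→9→1 bottleneck 15, total now 44
augment #6: 6→12→13→1 bottleneck 6, total now 50
augment #7: 6→12→13→9→1 bottleneck 5, total now 55
augment #8: 6→12→13→11→1 bottleneck 8, total now 63
augment #9: 6→3→8→5→11→1 bottleneck 3, total now 66
augment #10: 6→3→8→4→0→11→1 bottleneck 1, total now 67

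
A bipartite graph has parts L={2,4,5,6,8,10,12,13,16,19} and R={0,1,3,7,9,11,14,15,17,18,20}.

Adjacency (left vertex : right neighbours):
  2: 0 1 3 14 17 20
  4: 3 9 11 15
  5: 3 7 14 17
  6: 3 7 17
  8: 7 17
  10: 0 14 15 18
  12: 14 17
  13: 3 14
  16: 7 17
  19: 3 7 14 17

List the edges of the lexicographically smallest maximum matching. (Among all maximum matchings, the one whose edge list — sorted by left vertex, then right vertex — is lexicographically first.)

|M| = 7 (so the lex-smallest maximum matching has 7 edges)
process left vertices in ascending order; for each, take the smallest-labelled available neighbour that still permits 7 edges overall, or leave it unmatched if none does
lex-smallest matching: {2-0, 4-9, 5-3, 6-7, 8-17, 10-15, 12-14}

Lex-smallest maximum matching: {(2,0), (4,9), (5,3), (6,7), (8,17), (10,15), (12,14)}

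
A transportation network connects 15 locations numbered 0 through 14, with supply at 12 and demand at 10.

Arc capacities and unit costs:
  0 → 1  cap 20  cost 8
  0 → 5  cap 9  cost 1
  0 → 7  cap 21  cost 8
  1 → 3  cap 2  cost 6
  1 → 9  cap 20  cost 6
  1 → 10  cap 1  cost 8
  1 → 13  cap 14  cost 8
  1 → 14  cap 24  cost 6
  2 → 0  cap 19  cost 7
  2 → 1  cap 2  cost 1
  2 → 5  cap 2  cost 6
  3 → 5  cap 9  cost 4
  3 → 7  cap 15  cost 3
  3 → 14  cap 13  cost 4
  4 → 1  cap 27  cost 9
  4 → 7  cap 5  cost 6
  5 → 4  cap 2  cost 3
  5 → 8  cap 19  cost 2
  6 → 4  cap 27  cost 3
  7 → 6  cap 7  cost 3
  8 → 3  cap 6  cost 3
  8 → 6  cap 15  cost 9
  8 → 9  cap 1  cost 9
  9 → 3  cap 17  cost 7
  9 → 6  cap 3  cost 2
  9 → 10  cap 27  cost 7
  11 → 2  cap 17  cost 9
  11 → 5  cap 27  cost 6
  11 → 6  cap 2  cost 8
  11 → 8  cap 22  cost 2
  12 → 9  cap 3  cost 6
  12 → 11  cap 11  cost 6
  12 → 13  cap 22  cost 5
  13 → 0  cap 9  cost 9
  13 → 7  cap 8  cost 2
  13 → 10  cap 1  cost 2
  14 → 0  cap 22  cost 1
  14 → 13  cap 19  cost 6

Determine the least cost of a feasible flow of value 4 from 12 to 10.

Minimum cost for 4 units: 46

shortest-cost path #1: 12→13→10 push 1 @ unit cost 7 (adds 7)
shortest-cost path #2: 12→9→10 push 3 @ unit cost 13 (adds 39)
total cost = 46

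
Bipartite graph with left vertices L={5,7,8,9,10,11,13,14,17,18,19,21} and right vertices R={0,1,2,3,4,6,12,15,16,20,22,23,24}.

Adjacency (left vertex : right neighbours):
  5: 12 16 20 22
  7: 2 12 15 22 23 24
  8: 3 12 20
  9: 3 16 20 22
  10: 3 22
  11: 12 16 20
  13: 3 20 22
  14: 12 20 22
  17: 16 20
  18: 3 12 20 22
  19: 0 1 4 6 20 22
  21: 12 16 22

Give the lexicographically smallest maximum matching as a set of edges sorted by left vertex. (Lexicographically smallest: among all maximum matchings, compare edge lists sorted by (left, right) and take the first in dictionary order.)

Lex-smallest maximum matching: {(5,12), (7,2), (8,3), (9,16), (10,22), (11,20), (19,0)}

|M| = 7 (so the lex-smallest maximum matching has 7 edges)
process left vertices in ascending order; for each, take the smallest-labelled available neighbour that still permits 7 edges overall, or leave it unmatched if none does
lex-smallest matching: {5-12, 7-2, 8-3, 9-16, 10-22, 11-20, 19-0}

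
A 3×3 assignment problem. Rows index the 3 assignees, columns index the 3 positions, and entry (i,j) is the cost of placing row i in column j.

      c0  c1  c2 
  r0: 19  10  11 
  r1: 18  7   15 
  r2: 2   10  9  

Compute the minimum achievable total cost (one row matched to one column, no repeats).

Minimum assignment cost: 20

optimal assignment: row0→col2 (cost 11), row1→col1 (cost 7), row2→col0 (cost 2)
total = 11 + 7 + 2 = 20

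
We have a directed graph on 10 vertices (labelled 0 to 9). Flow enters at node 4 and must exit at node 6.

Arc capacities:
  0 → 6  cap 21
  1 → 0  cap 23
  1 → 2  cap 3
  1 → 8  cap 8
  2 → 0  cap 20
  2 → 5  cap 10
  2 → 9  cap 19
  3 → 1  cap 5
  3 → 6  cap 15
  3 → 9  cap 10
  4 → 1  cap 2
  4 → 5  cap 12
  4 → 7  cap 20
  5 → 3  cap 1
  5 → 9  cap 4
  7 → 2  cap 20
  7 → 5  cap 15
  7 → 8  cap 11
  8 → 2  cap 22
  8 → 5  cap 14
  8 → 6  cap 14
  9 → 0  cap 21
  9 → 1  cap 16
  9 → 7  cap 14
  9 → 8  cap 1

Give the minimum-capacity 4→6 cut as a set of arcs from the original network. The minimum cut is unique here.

Min-cut arcs: {(4,1), (4,7), (5,3), (5,9)} (total capacity 27)

augment #1: 4→1→0→6 push 2
augment #2: 4→5→3→6 push 1
augment #3: 4→7→8→6 push 11
augment #4: 4→5→9→0→6 push 4
augment #5: 4→7→2→0→6 push 9
max flow = 27; residual-reachable set from 4 gives S-side
cut edges (S→T): {(4,1), (4,7), (5,3), (5,9)} total cap 27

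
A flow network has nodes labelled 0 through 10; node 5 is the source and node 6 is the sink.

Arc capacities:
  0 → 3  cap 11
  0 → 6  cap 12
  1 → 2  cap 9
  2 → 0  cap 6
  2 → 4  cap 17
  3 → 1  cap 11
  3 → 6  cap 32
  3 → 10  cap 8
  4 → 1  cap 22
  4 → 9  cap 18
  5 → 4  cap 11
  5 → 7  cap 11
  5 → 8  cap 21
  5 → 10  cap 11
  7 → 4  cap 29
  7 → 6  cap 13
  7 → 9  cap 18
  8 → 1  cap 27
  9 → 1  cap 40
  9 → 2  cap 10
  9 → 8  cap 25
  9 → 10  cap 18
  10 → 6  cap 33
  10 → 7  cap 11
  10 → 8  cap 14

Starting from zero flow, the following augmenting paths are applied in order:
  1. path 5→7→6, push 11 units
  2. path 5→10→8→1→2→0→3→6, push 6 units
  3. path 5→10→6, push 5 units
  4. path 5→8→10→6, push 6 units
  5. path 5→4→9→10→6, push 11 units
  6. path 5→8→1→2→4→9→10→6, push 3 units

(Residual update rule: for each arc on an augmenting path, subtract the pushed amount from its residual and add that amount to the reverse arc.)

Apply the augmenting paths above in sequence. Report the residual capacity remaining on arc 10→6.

Residual capacity of (10,6): 8

after path 1 (5→7→6, push 11): res(10,6)=33
after path 2 (5→10→8→1→2→0→3→6, push 6): res(10,6)=33
after path 3 (5→10→6, push 5): res(10,6)=28
after path 4 (5→8→10→6, push 6): res(10,6)=22
after path 5 (5→4→9→10→6, push 11): res(10,6)=11
after path 6 (5→8→1→2→4→9→10→6, push 3): res(10,6)=8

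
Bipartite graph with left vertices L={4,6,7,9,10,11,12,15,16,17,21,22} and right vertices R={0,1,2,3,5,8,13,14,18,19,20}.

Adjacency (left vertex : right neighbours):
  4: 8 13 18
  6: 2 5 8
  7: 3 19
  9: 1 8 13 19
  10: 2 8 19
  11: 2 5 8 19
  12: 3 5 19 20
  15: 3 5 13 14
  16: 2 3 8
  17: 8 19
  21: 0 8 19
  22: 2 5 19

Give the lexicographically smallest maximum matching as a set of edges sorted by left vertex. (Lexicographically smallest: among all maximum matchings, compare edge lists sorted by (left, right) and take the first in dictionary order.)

|M| = 10 (so the lex-smallest maximum matching has 10 edges)
process left vertices in ascending order; for each, take the smallest-labelled available neighbour that still permits 10 edges overall, or leave it unmatched if none does
lex-smallest matching: {4-13, 6-2, 7-3, 9-1, 10-8, 11-5, 12-20, 15-14, 17-19, 21-0}

Lex-smallest maximum matching: {(4,13), (6,2), (7,3), (9,1), (10,8), (11,5), (12,20), (15,14), (17,19), (21,0)}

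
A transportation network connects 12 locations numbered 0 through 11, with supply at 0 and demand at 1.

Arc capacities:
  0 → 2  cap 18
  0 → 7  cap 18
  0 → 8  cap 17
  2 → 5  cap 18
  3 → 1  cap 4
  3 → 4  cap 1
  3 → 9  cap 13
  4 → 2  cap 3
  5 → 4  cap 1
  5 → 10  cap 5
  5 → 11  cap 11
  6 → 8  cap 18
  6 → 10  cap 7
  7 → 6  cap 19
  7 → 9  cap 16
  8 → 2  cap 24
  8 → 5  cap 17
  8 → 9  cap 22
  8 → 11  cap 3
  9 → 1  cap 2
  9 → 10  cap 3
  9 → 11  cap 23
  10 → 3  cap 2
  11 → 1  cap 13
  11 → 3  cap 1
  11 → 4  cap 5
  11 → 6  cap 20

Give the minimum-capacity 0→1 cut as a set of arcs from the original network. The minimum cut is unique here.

augment #1: 0→7→9→1 push 2
augment #2: 0→8→11→1 push 3
augment #3: 0→2→5→11→1 push 10
augment #4: 0→2→5→10→3→1 push 2
augment #5: 0→2→5→11→3→1 push 1
max flow = 18; residual-reachable set from 0 gives S-side
cut edges (S→T): {(9,1), (10,3), (11,1), (11,3)} total cap 18

Min-cut arcs: {(9,1), (10,3), (11,1), (11,3)} (total capacity 18)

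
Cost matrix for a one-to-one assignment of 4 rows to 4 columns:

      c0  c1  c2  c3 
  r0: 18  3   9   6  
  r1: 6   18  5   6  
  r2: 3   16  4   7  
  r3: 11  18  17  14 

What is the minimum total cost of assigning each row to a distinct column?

Minimum assignment cost: 24

optimal assignment: row0→col1 (cost 3), row1→col3 (cost 6), row2→col2 (cost 4), row3→col0 (cost 11)
total = 3 + 6 + 4 + 11 = 24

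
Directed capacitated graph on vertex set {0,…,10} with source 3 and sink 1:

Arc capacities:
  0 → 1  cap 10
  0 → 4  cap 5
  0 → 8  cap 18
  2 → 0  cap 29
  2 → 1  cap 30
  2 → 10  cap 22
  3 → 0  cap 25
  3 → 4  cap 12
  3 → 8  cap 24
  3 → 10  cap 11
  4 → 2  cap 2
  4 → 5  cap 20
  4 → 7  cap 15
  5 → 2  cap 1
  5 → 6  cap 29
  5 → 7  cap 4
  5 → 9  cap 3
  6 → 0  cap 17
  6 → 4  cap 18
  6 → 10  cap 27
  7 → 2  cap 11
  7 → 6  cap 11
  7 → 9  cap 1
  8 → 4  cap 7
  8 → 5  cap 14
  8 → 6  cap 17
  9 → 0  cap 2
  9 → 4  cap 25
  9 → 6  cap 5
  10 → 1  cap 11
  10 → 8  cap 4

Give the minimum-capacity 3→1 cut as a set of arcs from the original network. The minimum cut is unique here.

augment #1: 3→0→1 push 10
augment #2: 3→10→1 push 11
augment #3: 3→4→2→1 push 2
augment #4: 3→4→5→2→1 push 1
augment #5: 3→4→7→2→1 push 9
augment #6: 3→0→4→7→2→1 push 2
max flow = 35; residual-reachable set from 3 gives S-side
cut edges (S→T): {(0,1), (4,2), (5,2), (7,2), (10,1)} total cap 35

Min-cut arcs: {(0,1), (4,2), (5,2), (7,2), (10,1)} (total capacity 35)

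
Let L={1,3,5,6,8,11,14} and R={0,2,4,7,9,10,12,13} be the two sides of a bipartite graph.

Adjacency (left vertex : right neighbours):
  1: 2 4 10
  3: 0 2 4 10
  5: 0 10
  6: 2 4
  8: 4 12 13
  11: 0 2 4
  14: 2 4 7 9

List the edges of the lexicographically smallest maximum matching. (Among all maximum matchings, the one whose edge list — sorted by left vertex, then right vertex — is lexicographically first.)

|M| = 6 (so the lex-smallest maximum matching has 6 edges)
process left vertices in ascending order; for each, take the smallest-labelled available neighbour that still permits 6 edges overall, or leave it unmatched if none does
lex-smallest matching: {1-2, 3-0, 5-10, 6-4, 8-12, 14-7}

Lex-smallest maximum matching: {(1,2), (3,0), (5,10), (6,4), (8,12), (14,7)}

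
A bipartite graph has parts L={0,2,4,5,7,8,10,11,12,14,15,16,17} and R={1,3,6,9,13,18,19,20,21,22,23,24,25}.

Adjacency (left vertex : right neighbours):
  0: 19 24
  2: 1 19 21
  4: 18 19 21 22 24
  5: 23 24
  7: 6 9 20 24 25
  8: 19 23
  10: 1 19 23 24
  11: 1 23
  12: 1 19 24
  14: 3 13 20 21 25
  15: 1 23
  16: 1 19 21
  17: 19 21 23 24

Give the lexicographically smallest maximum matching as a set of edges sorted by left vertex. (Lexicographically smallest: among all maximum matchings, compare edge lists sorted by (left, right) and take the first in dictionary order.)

Lex-smallest maximum matching: {(0,19), (2,1), (4,18), (5,23), (7,6), (10,24), (14,3), (16,21)}

|M| = 8 (so the lex-smallest maximum matching has 8 edges)
process left vertices in ascending order; for each, take the smallest-labelled available neighbour that still permits 8 edges overall, or leave it unmatched if none does
lex-smallest matching: {0-19, 2-1, 4-18, 5-23, 7-6, 10-24, 14-3, 16-21}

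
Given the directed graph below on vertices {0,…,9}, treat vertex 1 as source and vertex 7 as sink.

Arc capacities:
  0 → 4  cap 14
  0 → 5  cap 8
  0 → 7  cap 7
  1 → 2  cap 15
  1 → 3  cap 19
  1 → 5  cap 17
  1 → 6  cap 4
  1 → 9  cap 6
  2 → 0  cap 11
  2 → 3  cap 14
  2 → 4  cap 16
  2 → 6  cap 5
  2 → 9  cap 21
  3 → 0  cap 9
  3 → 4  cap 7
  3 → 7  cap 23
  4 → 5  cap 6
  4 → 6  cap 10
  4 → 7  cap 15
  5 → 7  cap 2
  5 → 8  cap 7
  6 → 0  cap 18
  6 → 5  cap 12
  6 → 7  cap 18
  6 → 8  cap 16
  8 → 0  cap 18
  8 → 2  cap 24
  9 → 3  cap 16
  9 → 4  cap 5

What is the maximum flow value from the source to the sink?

augment #1: 1→3→7 bottleneck 19, total now 19
augment #2: 1→5→7 bottleneck 2, total now 21
augment #3: 1→6→7 bottleneck 4, total now 25
augment #4: 1→2→0→7 bottleneck 7, total now 32
augment #5: 1→2→3→7 bottleneck 4, total now 36
augment #6: 1→2→4→7 bottleneck 4, total now 40
augment #7: 1→9→4→7 bottleneck 5, total now 45
augment #8: 1→9→3→4→7 bottleneck 1, total now 46
augment #9: 1→5→8→0→4→7 bottleneck 5, total now 51
augment #10: 1→5→8→2→6→7 bottleneck 2, total now 53

Maximum flow value: 53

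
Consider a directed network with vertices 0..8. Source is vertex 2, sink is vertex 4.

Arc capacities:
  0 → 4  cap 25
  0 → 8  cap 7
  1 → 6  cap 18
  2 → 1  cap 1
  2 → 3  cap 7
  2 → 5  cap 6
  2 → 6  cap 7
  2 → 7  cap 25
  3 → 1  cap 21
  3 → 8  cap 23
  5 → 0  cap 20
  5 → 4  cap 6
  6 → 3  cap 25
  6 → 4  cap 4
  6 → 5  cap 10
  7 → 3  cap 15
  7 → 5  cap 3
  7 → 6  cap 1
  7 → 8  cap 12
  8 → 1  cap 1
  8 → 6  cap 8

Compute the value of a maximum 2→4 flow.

augment #1: 2→5→4 bottleneck 6, total now 6
augment #2: 2→6→4 bottleneck 4, total now 10
augment #3: 2→6→5→0→4 bottleneck 3, total now 13
augment #4: 2→7→5→0→4 bottleneck 3, total now 16
augment #5: 2→1→6→5→0→4 bottleneck 1, total now 17
augment #6: 2→7→6→5→0→4 bottleneck 1, total now 18
augment #7: 2→3→1→6→5→0→4 bottleneck 5, total now 23

Maximum flow value: 23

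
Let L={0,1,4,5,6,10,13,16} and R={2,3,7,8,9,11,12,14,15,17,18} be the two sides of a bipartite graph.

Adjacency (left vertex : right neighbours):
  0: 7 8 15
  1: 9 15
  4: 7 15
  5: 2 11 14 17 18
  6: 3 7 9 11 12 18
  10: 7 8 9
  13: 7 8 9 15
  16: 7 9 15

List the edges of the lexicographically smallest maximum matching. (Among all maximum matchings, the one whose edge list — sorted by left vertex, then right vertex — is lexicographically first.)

Lex-smallest maximum matching: {(0,7), (1,9), (4,15), (5,2), (6,3), (10,8)}

|M| = 6 (so the lex-smallest maximum matching has 6 edges)
process left vertices in ascending order; for each, take the smallest-labelled available neighbour that still permits 6 edges overall, or leave it unmatched if none does
lex-smallest matching: {0-7, 1-9, 4-15, 5-2, 6-3, 10-8}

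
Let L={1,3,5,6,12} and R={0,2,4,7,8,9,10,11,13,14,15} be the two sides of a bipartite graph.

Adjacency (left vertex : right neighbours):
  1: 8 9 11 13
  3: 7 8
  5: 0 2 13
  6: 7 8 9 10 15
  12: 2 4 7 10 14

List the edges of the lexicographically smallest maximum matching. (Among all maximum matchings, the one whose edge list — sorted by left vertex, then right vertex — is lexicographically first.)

|M| = 5 (so the lex-smallest maximum matching has 5 edges)
process left vertices in ascending order; for each, take the smallest-labelled available neighbour that still permits 5 edges overall, or leave it unmatched if none does
lex-smallest matching: {1-8, 3-7, 5-0, 6-9, 12-2}

Lex-smallest maximum matching: {(1,8), (3,7), (5,0), (6,9), (12,2)}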